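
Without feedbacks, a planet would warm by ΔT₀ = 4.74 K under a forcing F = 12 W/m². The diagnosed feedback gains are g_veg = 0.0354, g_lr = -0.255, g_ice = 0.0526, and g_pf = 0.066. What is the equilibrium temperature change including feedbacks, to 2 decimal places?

4.31 K

Total gain g = 0.0354 − 0.255 + 0.0526 + 0.066 = -0.101.
Amplification A = 1/(1 + 0.101) = 0.9083.
ΔT = 4.74 × 0.9083 = 4.31 K.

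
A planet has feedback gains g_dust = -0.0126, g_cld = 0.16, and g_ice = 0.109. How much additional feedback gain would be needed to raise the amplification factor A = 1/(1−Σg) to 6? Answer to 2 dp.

0.58

Current total gain = 0.2564.
Target gain for A = 6: g* = 1 − 1/6 = 0.8333.
Additional gain needed = 0.8333 − 0.2564 = 0.58.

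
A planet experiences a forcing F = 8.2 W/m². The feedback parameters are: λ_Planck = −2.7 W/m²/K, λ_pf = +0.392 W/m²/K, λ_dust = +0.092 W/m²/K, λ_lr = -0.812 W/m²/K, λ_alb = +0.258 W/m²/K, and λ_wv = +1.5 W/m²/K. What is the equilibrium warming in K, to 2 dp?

Net feedback parameter λ = (−2.7) + (+0.392) + (+0.092) + (-0.812) + (+0.258) + (+1.5) = -1.27 W/m²/K.
ΔT = −F/λ = −8.2/(-1.27) = 6.46 K.

6.46 K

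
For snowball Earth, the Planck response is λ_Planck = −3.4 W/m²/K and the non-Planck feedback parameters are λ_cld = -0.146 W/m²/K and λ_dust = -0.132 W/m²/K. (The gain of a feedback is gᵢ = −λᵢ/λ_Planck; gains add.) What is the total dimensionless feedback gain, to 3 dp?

-0.082

Convert to gains: g_cld = -0.146/3.4 = -0.04294; g_dust = -0.132/3.4 = -0.03882.
Total gain g = -0.08176.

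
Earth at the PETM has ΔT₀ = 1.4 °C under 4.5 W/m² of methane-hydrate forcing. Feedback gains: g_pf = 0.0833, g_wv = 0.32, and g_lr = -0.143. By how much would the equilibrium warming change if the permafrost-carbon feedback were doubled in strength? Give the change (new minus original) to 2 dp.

0.24 °C

Original: g = 0.2603, ΔT = 1.4/(1−0.2603) = 1.8927 °C.
With doubled permafrost-carbon: g' = 0.3436, ΔT' = 1.4/(1−0.3436) = 2.1328 °C.
Change = 2.1328 − 1.8927 = 0.24 °C.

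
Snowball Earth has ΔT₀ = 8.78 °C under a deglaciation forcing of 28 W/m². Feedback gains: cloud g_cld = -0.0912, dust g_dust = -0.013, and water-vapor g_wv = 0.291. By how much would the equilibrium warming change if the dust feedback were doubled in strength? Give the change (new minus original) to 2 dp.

-0.17 °C

Original: g = 0.1868, ΔT = 8.78/(1−0.1868) = 10.7969 °C.
With doubled dust: g' = 0.1738, ΔT' = 8.78/(1−0.1738) = 10.6270 °C.
Change = 10.6270 − 10.7969 = -0.17 °C.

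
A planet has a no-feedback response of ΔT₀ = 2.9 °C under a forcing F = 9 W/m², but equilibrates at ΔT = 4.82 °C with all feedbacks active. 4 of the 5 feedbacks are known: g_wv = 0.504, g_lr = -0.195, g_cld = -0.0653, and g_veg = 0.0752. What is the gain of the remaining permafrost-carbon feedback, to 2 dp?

0.08

Amplification A = ΔT/ΔT₀ = 4.82/2.9 = 1.662.
Total gain g = 1 − 1/A = 1 − 1/1.662 = 0.3983.
Known gains sum to 0.504 − 0.195 − 0.0653 + 0.0752 = 0.3189.
g_pf = 0.3983 − 0.3189 = 0.08.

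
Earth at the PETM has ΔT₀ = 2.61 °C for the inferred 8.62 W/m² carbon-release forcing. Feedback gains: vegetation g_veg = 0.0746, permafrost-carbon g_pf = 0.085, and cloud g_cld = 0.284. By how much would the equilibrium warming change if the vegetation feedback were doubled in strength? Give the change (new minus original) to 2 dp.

Original: g = 0.4436, ΔT = 2.61/(1−0.4436) = 4.6909 °C.
With doubled vegetation: g' = 0.5182, ΔT' = 2.61/(1−0.5182) = 5.4172 °C.
Change = 5.4172 − 4.6909 = 0.73 °C.

0.73 °C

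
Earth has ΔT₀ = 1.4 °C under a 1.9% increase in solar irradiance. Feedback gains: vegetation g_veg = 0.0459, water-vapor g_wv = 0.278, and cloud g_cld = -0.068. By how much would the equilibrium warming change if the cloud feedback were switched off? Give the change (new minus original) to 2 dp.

Original: g = 0.2559, ΔT = 1.4/(1−0.2559) = 1.8815 °C.
Without cloud: g' = 0.3239, ΔT' = 1.4/(1−0.3239) = 2.0707 °C.
Change = 2.0707 − 1.8815 = 0.19 °C.

0.19 °C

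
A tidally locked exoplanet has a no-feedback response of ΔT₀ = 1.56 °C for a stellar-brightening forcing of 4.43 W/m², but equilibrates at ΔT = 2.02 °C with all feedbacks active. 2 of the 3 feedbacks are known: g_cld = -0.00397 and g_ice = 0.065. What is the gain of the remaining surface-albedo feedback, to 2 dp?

Amplification A = ΔT/ΔT₀ = 2.02/1.56 = 1.295.
Total gain g = 1 − 1/A = 1 − 1/1.295 = 0.2278.
Known gains sum to -0.00397 + 0.065 = 0.06103.
g_alb = 0.2278 − 0.06103 = 0.17.

0.17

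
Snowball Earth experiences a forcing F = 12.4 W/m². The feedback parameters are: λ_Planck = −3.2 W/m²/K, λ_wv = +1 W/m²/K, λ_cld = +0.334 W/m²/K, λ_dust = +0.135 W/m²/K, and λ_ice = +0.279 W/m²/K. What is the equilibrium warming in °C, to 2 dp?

Net feedback parameter λ = (−3.2) + (+1) + (+0.334) + (+0.135) + (+0.279) = -1.452 W/m²/K.
ΔT = −F/λ = −12.4/(-1.452) = 8.54 °C.

8.54 °C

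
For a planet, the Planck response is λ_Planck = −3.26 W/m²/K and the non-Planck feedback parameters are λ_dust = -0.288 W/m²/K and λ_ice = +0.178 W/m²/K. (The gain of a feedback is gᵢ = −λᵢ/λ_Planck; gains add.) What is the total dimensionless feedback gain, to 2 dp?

Convert to gains: g_dust = -0.288/3.26 = -0.08834; g_ice = 0.178/3.26 = 0.0546.
Total gain g = -0.03374.

-0.03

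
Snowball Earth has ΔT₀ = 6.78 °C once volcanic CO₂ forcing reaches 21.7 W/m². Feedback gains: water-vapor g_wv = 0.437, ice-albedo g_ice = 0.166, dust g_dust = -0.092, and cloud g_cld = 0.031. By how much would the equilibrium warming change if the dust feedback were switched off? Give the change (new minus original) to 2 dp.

3.72 °C

Original: g = 0.542, ΔT = 6.78/(1−0.542) = 14.8035 °C.
Without dust: g' = 0.634, ΔT' = 6.78/(1−0.634) = 18.5246 °C.
Change = 18.5246 − 14.8035 = 3.72 °C.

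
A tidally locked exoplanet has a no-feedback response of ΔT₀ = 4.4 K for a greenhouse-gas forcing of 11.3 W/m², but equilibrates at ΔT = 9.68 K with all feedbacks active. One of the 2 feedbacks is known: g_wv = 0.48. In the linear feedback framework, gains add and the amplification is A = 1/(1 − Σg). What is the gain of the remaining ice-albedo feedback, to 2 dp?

Amplification A = ΔT/ΔT₀ = 9.68/4.4 = 2.2.
Total gain g = 1 − 1/A = 1 − 1/2.2 = 0.5455.
The known gain is 0.48.
g_ice = 0.5455 − 0.48 = 0.07.

0.07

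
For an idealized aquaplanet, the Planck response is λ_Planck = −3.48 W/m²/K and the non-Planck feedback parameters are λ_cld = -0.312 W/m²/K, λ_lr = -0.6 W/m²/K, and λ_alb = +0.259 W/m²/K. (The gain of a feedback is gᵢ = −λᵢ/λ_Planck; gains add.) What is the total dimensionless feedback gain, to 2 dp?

Convert to gains: g_cld = -0.312/3.48 = -0.08966; g_lr = -0.6/3.48 = -0.1724; g_alb = 0.259/3.48 = 0.07443.
Total gain g = -0.18763.

-0.19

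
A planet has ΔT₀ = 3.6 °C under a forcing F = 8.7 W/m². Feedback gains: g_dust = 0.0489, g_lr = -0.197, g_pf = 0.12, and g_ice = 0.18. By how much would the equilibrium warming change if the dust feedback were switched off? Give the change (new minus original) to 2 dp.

-0.23 °C

Original: g = 0.1519, ΔT = 3.6/(1−0.1519) = 4.2448 °C.
Without dust: g' = 0.103, ΔT' = 3.6/(1−0.103) = 4.0134 °C.
Change = 4.0134 − 4.2448 = -0.23 °C.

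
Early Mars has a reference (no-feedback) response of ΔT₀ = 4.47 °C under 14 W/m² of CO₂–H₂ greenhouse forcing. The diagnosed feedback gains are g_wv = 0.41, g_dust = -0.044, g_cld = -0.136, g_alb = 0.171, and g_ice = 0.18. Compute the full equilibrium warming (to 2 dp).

Total gain g = 0.41 − 0.044 − 0.136 + 0.171 + 0.18 = 0.581.
Amplification A = 1/(1 − 0.581) = 2.387.
ΔT = 4.47 × 2.387 = 10.67 °C.

10.67 °C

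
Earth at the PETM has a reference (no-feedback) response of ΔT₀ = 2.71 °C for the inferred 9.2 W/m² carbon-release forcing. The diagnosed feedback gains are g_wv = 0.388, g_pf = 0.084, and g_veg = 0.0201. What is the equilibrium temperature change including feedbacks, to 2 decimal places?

5.34 °C

Total gain g = 0.388 + 0.084 + 0.0201 = 0.4921.
Amplification A = 1/(1 − 0.4921) = 1.969.
ΔT = 2.71 × 1.969 = 5.34 °C.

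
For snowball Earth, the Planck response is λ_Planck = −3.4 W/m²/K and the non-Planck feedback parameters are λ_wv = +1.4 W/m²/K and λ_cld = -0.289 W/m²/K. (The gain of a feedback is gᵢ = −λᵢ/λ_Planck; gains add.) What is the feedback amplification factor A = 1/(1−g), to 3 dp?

Convert to gains: g_wv = 1.4/3.4 = 0.4118; g_cld = -0.289/3.4 = -0.085.
Total gain g = 0.3268.
A = 1/(1 − 0.3268) = 1.485.

1.485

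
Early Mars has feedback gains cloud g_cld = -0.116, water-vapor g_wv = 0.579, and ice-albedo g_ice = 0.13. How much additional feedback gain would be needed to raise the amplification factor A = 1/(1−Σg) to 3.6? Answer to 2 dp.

0.13

Current total gain = 0.593.
Target gain for A = 3.6: g* = 1 − 1/3.6 = 0.7222.
Additional gain needed = 0.7222 − 0.593 = 0.13.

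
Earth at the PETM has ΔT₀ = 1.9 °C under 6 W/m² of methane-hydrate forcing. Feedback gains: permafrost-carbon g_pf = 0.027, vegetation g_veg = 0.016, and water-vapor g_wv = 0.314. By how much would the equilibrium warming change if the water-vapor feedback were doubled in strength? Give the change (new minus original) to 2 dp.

Original: g = 0.357, ΔT = 1.9/(1−0.357) = 2.9549 °C.
With doubled water-vapor: g' = 0.671, ΔT' = 1.9/(1−0.671) = 5.7751 °C.
Change = 5.7751 − 2.9549 = 2.82 °C.

2.82 °C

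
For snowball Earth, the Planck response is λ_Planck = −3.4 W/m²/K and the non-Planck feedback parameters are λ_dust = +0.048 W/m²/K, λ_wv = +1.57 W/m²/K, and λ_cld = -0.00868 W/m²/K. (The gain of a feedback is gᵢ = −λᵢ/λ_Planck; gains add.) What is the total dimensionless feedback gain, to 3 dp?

0.473

Convert to gains: g_dust = 0.048/3.4 = 0.01412; g_wv = 1.57/3.4 = 0.4618; g_cld = -0.00868/3.4 = -0.002553.
Total gain g = 0.473367.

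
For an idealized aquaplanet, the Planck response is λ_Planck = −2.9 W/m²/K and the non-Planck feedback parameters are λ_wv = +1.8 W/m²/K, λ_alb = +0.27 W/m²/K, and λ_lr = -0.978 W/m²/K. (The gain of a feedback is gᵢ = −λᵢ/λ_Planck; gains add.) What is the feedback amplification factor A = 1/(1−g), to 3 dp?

Convert to gains: g_wv = 1.8/2.9 = 0.6207; g_alb = 0.27/2.9 = 0.0931; g_lr = -0.978/2.9 = -0.3372.
Total gain g = 0.3766.
A = 1/(1 − 0.3766) = 1.604.

1.604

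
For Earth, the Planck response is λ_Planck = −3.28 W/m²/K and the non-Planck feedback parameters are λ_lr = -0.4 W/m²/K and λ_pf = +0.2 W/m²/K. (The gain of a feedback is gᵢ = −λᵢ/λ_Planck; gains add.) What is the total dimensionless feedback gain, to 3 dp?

-0.061

Convert to gains: g_lr = -0.4/3.28 = -0.122; g_pf = 0.2/3.28 = 0.06098.
Total gain g = -0.06102.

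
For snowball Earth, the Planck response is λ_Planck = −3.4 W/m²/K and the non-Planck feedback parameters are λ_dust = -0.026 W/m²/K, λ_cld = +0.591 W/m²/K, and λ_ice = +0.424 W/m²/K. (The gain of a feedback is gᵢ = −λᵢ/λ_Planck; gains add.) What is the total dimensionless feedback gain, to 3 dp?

0.291

Convert to gains: g_dust = -0.026/3.4 = -0.007647; g_cld = 0.591/3.4 = 0.1738; g_ice = 0.424/3.4 = 0.1247.
Total gain g = 0.290853.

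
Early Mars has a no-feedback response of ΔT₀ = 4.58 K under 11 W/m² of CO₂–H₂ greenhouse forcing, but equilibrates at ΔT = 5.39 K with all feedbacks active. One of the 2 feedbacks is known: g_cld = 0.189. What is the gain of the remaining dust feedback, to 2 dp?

-0.04

Amplification A = ΔT/ΔT₀ = 5.39/4.58 = 1.177.
Total gain g = 1 − 1/A = 1 − 1/1.177 = 0.1504.
The known gain is 0.189.
g_dust = 0.1504 − 0.189 = -0.04.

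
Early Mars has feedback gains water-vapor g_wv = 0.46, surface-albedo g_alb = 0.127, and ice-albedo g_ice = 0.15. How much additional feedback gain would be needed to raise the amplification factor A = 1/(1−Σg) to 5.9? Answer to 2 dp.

0.09

Current total gain = 0.737.
Target gain for A = 5.9: g* = 1 − 1/5.9 = 0.8305.
Additional gain needed = 0.8305 − 0.737 = 0.09.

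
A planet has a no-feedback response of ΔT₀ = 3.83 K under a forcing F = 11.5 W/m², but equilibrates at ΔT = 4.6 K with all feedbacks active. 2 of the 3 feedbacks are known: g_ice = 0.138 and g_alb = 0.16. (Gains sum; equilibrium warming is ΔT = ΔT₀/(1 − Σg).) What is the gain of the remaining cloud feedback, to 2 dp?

Amplification A = ΔT/ΔT₀ = 4.6/3.83 = 1.201.
Total gain g = 1 − 1/A = 1 − 1/1.201 = 0.1674.
Known gains sum to 0.138 + 0.16 = 0.298.
g_cld = 0.1674 − 0.298 = -0.13.

-0.13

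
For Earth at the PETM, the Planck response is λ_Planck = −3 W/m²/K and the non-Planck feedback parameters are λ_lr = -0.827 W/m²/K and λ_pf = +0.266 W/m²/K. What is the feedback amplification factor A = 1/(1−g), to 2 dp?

Convert to gains: g_lr = -0.827/3 = -0.2757; g_pf = 0.266/3 = 0.08867.
Total gain g = -0.18703.
A = 1/(1 + 0.18703) = 0.84.

0.84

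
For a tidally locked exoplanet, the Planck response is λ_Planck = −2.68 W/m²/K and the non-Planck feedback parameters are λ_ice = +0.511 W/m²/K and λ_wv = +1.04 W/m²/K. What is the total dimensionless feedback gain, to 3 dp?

0.579

Convert to gains: g_ice = 0.511/2.68 = 0.1907; g_wv = 1.04/2.68 = 0.3881.
Total gain g = 0.5788.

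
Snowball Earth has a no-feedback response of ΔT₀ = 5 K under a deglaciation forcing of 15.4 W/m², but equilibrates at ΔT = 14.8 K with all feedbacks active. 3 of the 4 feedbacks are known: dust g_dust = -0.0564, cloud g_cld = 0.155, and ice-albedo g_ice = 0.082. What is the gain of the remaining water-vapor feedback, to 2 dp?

0.48

Amplification A = ΔT/ΔT₀ = 14.8/5 = 2.96.
Total gain g = 1 − 1/A = 1 − 1/2.96 = 0.6622.
Known gains sum to -0.0564 + 0.155 + 0.082 = 0.1806.
g_wv = 0.6622 − 0.1806 = 0.48.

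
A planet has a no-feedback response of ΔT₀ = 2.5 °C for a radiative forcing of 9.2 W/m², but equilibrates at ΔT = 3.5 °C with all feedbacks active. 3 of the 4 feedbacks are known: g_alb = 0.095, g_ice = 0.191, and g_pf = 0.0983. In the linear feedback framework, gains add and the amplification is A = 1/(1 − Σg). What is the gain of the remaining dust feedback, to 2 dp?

Amplification A = ΔT/ΔT₀ = 3.5/2.5 = 1.4.
Total gain g = 1 − 1/A = 1 − 1/1.4 = 0.2857.
Known gains sum to 0.095 + 0.191 + 0.0983 = 0.3843.
g_dust = 0.2857 − 0.3843 = -0.10.

-0.10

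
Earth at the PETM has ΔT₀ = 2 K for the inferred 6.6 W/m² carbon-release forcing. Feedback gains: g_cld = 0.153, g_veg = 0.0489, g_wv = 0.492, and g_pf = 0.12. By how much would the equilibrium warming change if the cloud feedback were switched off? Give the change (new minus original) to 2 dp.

-4.85 K

Original: g = 0.8139, ΔT = 2/(1−0.8139) = 10.7469 K.
Without cloud: g' = 0.6609, ΔT' = 2/(1−0.6609) = 5.8980 K.
Change = 5.8980 − 10.7469 = -4.85 K.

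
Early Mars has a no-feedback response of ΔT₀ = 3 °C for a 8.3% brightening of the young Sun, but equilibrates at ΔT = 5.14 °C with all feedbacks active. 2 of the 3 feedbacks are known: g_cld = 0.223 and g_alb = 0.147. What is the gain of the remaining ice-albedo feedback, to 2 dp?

0.05

Amplification A = ΔT/ΔT₀ = 5.14/3 = 1.713.
Total gain g = 1 − 1/A = 1 − 1/1.713 = 0.4162.
Known gains sum to 0.223 + 0.147 = 0.37.
g_ice = 0.4162 − 0.37 = 0.05.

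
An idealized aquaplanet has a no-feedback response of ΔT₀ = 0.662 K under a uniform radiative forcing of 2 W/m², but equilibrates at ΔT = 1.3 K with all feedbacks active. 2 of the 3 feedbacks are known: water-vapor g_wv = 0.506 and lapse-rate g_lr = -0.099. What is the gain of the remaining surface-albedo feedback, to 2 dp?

Amplification A = ΔT/ΔT₀ = 1.3/0.662 = 1.964.
Total gain g = 1 − 1/A = 1 − 1/1.964 = 0.4908.
Known gains sum to 0.506 − 0.099 = 0.407.
g_alb = 0.4908 − 0.407 = 0.08.

0.08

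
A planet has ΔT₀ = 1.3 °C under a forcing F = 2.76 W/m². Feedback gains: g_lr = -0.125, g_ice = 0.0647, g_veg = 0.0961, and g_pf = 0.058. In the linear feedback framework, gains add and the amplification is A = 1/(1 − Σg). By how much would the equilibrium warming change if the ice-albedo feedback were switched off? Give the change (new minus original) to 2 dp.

-0.10 °C

Original: g = 0.0938, ΔT = 1.3/(1−0.0938) = 1.4346 °C.
Without ice-albedo: g' = 0.0291, ΔT' = 1.3/(1−0.0291) = 1.3390 °C.
Change = 1.3390 − 1.4346 = -0.10 °C.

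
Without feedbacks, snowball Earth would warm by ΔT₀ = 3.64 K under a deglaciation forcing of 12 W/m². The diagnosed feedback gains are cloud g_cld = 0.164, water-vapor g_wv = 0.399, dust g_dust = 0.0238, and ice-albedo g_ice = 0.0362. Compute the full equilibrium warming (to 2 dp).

Total gain g = 0.164 + 0.399 + 0.0238 + 0.0362 = 0.623.
Amplification A = 1/(1 − 0.623) = 2.653.
ΔT = 3.64 × 2.653 = 9.66 K.

9.66 K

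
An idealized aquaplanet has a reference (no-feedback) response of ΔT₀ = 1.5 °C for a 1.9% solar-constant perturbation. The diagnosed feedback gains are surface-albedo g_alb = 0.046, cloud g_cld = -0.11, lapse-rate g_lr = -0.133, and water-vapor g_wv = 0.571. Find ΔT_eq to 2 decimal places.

2.40 °C

Total gain g = 0.046 − 0.11 − 0.133 + 0.571 = 0.374.
Amplification A = 1/(1 − 0.374) = 1.597.
ΔT = 1.5 × 1.597 = 2.40 °C.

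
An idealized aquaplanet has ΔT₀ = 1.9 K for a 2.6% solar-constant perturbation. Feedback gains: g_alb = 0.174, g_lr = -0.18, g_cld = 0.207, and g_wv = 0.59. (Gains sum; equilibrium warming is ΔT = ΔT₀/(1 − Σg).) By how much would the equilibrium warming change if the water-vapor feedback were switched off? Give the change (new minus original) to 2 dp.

Original: g = 0.791, ΔT = 1.9/(1−0.791) = 9.0909 K.
Without water-vapor: g' = 0.201, ΔT' = 1.9/(1−0.201) = 2.3780 K.
Change = 2.3780 − 9.0909 = -6.71 K.

-6.71 K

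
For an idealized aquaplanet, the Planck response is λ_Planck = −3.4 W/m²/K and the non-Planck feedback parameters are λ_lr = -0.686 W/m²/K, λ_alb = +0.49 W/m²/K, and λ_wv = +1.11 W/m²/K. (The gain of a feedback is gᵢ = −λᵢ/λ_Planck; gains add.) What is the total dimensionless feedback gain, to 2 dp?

Convert to gains: g_lr = -0.686/3.4 = -0.2018; g_alb = 0.49/3.4 = 0.1441; g_wv = 1.11/3.4 = 0.3265.
Total gain g = 0.2688.

0.27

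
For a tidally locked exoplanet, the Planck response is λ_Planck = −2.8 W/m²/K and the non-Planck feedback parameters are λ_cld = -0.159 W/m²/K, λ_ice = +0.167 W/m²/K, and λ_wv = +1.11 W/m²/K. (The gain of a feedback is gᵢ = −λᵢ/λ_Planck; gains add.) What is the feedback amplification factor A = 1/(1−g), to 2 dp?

Convert to gains: g_cld = -0.159/2.8 = -0.05679; g_ice = 0.167/2.8 = 0.05964; g_wv = 1.11/2.8 = 0.3964.
Total gain g = 0.39925.
A = 1/(1 − 0.39925) = 1.66.

1.66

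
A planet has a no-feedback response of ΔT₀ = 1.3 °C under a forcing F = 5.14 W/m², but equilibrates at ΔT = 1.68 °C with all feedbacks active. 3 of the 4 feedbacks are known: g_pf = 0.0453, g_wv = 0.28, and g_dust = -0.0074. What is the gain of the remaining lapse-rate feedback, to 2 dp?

-0.09

Amplification A = ΔT/ΔT₀ = 1.68/1.3 = 1.292.
Total gain g = 1 − 1/A = 1 − 1/1.292 = 0.226.
Known gains sum to 0.0453 + 0.28 − 0.0074 = 0.3179.
g_lr = 0.226 − 0.3179 = -0.09.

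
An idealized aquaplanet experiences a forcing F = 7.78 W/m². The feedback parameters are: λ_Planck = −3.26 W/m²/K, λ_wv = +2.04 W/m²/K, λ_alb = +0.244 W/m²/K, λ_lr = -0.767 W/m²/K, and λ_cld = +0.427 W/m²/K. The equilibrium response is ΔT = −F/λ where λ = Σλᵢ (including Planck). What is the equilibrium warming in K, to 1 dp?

Net feedback parameter λ = (−3.26) + (+2.04) + (+0.244) + (-0.767) + (+0.427) = -1.316 W/m²/K.
ΔT = −F/λ = −7.78/(-1.316) = 5.9 K.

5.9 K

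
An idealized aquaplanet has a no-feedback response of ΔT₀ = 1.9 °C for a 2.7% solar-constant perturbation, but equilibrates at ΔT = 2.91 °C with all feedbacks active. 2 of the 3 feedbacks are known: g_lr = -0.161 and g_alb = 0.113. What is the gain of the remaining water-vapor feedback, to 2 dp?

0.40

Amplification A = ΔT/ΔT₀ = 2.91/1.9 = 1.532.
Total gain g = 1 − 1/A = 1 − 1/1.532 = 0.3473.
Known gains sum to -0.161 + 0.113 = -0.048.
g_wv = 0.3473 + 0.048 = 0.40.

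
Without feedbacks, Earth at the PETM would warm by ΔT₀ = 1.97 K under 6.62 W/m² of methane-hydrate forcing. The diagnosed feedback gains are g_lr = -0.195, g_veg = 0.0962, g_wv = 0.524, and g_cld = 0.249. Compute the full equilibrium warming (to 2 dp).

Total gain g = -0.195 + 0.0962 + 0.524 + 0.249 = 0.6742.
Amplification A = 1/(1 − 0.6742) = 3.069.
ΔT = 1.97 × 3.069 = 6.05 K.

6.05 K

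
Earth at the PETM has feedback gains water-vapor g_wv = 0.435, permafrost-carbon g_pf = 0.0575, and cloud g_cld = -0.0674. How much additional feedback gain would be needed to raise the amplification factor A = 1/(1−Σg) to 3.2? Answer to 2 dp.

Current total gain = 0.4251.
Target gain for A = 3.2: g* = 1 − 1/3.2 = 0.6875.
Additional gain needed = 0.6875 − 0.4251 = 0.26.

0.26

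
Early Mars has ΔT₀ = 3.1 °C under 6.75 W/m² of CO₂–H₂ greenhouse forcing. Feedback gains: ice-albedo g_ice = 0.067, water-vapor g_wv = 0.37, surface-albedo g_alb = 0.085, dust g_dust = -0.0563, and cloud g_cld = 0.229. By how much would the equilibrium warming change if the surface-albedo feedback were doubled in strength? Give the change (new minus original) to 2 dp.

3.92 °C

Original: g = 0.6947, ΔT = 3.1/(1−0.6947) = 10.1539 °C.
With doubled surface-albedo: g' = 0.7797, ΔT' = 3.1/(1−0.7797) = 14.0717 °C.
Change = 14.0717 − 10.1539 = 3.92 °C.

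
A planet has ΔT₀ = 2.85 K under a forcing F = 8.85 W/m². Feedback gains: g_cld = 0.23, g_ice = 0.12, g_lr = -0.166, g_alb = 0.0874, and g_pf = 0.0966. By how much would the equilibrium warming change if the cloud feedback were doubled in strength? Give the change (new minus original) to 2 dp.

Original: g = 0.368, ΔT = 2.85/(1−0.368) = 4.5095 K.
With doubled cloud: g' = 0.598, ΔT' = 2.85/(1−0.598) = 7.0896 K.
Change = 7.0896 − 4.5095 = 2.58 K.

2.58 K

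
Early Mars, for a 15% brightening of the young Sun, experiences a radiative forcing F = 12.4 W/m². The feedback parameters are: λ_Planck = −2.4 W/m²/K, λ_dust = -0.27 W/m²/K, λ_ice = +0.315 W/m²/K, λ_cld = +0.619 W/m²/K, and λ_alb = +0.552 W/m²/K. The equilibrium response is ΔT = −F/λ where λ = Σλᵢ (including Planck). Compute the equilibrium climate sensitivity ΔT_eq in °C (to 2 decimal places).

10.47 °C

Net feedback parameter λ = (−2.4) + (-0.27) + (+0.315) + (+0.619) + (+0.552) = -1.184 W/m²/K.
ΔT = −F/λ = −12.4/(-1.184) = 10.47 °C.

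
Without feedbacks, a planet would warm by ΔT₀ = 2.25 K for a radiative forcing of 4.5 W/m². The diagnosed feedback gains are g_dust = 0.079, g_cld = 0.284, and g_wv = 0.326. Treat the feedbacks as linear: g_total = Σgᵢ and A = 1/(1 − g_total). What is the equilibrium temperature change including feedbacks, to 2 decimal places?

Total gain g = 0.079 + 0.284 + 0.326 = 0.689.
Amplification A = 1/(1 − 0.689) = 3.215.
ΔT = 2.25 × 3.215 = 7.23 K.

7.23 K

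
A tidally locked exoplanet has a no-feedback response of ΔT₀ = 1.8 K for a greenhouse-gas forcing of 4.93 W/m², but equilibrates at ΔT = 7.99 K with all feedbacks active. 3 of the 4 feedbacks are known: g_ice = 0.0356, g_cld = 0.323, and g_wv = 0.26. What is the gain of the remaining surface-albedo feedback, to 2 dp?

0.16

Amplification A = ΔT/ΔT₀ = 7.99/1.8 = 4.439.
Total gain g = 1 − 1/A = 1 − 1/4.439 = 0.7747.
Known gains sum to 0.0356 + 0.323 + 0.26 = 0.6186.
g_alb = 0.7747 − 0.6186 = 0.16.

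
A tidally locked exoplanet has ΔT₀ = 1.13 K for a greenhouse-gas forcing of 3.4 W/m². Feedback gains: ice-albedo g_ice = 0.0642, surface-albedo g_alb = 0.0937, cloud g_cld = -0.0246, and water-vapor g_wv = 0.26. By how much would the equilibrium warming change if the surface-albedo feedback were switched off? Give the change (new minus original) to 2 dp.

Original: g = 0.3933, ΔT = 1.13/(1−0.3933) = 1.8625 K.
Without surface-albedo: g' = 0.2996, ΔT' = 1.13/(1−0.2996) = 1.6134 K.
Change = 1.6134 − 1.8625 = -0.25 K.

-0.25 K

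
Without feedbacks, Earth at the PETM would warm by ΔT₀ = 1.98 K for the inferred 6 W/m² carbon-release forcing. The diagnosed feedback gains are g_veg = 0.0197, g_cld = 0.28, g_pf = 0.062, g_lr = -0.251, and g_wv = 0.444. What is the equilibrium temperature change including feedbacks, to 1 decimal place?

Total gain g = 0.0197 + 0.28 + 0.062 − 0.251 + 0.444 = 0.5547.
Amplification A = 1/(1 − 0.5547) = 2.246.
ΔT = 1.98 × 2.246 = 4.4 K.

4.4 K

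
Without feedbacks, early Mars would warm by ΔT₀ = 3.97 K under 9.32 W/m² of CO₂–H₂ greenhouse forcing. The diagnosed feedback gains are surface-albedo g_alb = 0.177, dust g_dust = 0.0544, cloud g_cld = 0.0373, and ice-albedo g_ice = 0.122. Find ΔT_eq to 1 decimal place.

6.5 K

Total gain g = 0.177 + 0.0544 + 0.0373 + 0.122 = 0.3907.
Amplification A = 1/(1 − 0.3907) = 1.641.
ΔT = 3.97 × 1.641 = 6.5 K.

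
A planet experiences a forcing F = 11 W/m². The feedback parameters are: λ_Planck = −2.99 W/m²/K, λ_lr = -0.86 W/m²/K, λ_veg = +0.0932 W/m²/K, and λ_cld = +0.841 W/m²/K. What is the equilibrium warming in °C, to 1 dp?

Net feedback parameter λ = (−2.99) + (-0.86) + (+0.0932) + (+0.841) = -2.9158 W/m²/K.
ΔT = −F/λ = −11/(-2.9158) = 3.8 °C.

3.8 °C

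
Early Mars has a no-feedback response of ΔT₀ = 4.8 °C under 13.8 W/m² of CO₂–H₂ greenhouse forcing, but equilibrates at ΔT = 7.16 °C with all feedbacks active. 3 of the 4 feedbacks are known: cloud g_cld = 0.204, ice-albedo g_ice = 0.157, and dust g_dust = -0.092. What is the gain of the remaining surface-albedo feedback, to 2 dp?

0.06

Amplification A = ΔT/ΔT₀ = 7.16/4.8 = 1.492.
Total gain g = 1 − 1/A = 1 − 1/1.492 = 0.3298.
Known gains sum to 0.204 + 0.157 − 0.092 = 0.269.
g_alb = 0.3298 − 0.269 = 0.06.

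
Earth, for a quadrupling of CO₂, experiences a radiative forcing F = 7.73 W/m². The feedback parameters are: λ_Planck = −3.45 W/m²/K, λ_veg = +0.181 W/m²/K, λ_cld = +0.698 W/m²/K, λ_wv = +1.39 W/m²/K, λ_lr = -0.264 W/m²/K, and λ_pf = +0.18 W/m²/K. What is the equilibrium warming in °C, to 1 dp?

Net feedback parameter λ = (−3.45) + (+0.181) + (+0.698) + (+1.39) + (-0.264) + (+0.18) = -1.265 W/m²/K.
ΔT = −F/λ = −7.73/(-1.265) = 6.1 °C.

6.1 °C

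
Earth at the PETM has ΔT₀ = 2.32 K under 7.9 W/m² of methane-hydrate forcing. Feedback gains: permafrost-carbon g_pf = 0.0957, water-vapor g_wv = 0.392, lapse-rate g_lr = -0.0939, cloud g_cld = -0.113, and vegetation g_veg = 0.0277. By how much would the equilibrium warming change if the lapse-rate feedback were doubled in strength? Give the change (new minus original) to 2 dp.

-0.40 K

Original: g = 0.3085, ΔT = 2.32/(1−0.3085) = 3.3550 K.
With doubled lapse-rate: g' = 0.2146, ΔT' = 2.32/(1−0.2146) = 2.9539 K.
Change = 2.9539 − 3.3550 = -0.40 K.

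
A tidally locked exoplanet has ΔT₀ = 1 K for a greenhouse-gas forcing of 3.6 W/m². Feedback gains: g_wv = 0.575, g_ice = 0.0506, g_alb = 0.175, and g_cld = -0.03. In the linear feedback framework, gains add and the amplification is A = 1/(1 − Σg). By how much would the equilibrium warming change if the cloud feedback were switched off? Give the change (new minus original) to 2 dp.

Original: g = 0.7706, ΔT = 1/(1−0.7706) = 4.3592 K.
Without cloud: g' = 0.8006, ΔT' = 1/(1−0.8006) = 5.0150 K.
Change = 5.0150 − 4.3592 = 0.66 K.

0.66 K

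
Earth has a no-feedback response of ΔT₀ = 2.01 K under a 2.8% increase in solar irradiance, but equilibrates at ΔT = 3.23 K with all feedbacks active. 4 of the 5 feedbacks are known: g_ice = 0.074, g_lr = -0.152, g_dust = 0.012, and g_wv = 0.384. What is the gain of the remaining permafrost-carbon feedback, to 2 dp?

0.06

Amplification A = ΔT/ΔT₀ = 3.23/2.01 = 1.607.
Total gain g = 1 − 1/A = 1 − 1/1.607 = 0.3777.
Known gains sum to 0.074 − 0.152 + 0.012 + 0.384 = 0.318.
g_pf = 0.3777 − 0.318 = 0.06.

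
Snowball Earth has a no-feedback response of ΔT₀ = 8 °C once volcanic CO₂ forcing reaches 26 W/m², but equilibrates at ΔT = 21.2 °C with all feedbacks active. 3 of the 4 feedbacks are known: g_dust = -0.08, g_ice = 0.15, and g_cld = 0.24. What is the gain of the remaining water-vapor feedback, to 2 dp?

0.31

Amplification A = ΔT/ΔT₀ = 21.2/8 = 2.65.
Total gain g = 1 − 1/A = 1 − 1/2.65 = 0.6226.
Known gains sum to -0.08 + 0.15 + 0.24 = 0.31.
g_wv = 0.6226 − 0.31 = 0.31.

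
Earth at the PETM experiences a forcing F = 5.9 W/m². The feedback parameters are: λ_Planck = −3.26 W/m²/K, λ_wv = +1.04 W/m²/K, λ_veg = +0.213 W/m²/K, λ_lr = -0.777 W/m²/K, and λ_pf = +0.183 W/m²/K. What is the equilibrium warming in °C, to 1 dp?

Net feedback parameter λ = (−3.26) + (+1.04) + (+0.213) + (-0.777) + (+0.183) = -2.601 W/m²/K.
ΔT = −F/λ = −5.9/(-2.601) = 2.3 °C.

2.3 °C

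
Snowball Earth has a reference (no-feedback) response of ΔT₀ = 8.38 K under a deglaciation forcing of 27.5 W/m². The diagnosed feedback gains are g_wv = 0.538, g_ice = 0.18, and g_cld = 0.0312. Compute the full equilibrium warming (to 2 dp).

Total gain g = 0.538 + 0.18 + 0.0312 = 0.7492.
Amplification A = 1/(1 − 0.7492) = 3.987.
ΔT = 8.38 × 3.987 = 33.41 K.

33.41 K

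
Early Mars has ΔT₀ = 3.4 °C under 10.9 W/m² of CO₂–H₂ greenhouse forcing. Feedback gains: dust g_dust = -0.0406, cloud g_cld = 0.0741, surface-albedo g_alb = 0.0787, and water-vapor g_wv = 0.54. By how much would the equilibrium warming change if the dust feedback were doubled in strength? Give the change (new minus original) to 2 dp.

-1.02 °C

Original: g = 0.6522, ΔT = 3.4/(1−0.6522) = 9.7757 °C.
With doubled dust: g' = 0.6116, ΔT' = 3.4/(1−0.6116) = 8.7539 °C.
Change = 8.7539 − 9.7757 = -1.02 °C.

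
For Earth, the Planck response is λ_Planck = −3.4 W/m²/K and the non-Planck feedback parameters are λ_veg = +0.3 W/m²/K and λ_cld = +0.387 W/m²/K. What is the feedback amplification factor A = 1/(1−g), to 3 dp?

Convert to gains: g_veg = 0.3/3.4 = 0.08824; g_cld = 0.387/3.4 = 0.1138.
Total gain g = 0.20204.
A = 1/(1 − 0.20204) = 1.253.

1.253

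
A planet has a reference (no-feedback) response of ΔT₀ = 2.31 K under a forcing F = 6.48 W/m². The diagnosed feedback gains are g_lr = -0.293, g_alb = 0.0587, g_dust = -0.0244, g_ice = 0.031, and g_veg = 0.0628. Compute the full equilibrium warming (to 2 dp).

1.98 K

Total gain g = -0.293 + 0.0587 − 0.0244 + 0.031 + 0.0628 = -0.1649.
Amplification A = 1/(1 + 0.1649) = 0.8584.
ΔT = 2.31 × 0.8584 = 1.98 K.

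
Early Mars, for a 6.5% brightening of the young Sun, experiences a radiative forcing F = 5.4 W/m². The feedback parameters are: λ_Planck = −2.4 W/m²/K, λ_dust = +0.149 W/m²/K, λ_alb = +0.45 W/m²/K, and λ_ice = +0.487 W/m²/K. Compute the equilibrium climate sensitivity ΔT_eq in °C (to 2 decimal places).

4.11 °C

Net feedback parameter λ = (−2.4) + (+0.149) + (+0.45) + (+0.487) = -1.314 W/m²/K.
ΔT = −F/λ = −5.4/(-1.314) = 4.11 °C.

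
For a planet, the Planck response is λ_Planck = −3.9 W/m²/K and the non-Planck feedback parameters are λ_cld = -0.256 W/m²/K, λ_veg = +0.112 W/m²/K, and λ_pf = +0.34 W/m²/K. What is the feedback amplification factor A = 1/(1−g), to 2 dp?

1.05

Convert to gains: g_cld = -0.256/3.9 = -0.06564; g_veg = 0.112/3.9 = 0.02872; g_pf = 0.34/3.9 = 0.08718.
Total gain g = 0.05026.
A = 1/(1 − 0.05026) = 1.05.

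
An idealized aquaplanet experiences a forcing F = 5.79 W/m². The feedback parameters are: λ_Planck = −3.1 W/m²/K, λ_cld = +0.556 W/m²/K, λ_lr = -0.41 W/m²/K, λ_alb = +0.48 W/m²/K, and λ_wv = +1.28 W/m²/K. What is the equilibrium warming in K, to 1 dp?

Net feedback parameter λ = (−3.1) + (+0.556) + (-0.41) + (+0.48) + (+1.28) = -1.194 W/m²/K.
ΔT = −F/λ = −5.79/(-1.194) = 4.8 K.

4.8 K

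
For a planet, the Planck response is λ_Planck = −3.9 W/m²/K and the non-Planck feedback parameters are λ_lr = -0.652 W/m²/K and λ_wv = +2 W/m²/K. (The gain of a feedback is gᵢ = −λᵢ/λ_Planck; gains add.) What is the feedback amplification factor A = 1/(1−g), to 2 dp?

Convert to gains: g_lr = -0.652/3.9 = -0.1672; g_wv = 2/3.9 = 0.5128.
Total gain g = 0.3456.
A = 1/(1 − 0.3456) = 1.53.

1.53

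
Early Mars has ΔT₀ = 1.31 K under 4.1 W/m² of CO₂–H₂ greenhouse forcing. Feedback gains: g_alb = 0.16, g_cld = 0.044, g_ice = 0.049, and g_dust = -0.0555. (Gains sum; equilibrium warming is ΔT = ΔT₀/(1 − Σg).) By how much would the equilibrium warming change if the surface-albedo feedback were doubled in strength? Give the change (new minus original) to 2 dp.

0.41 K

Original: g = 0.1975, ΔT = 1.31/(1−0.1975) = 1.6324 K.
With doubled surface-albedo: g' = 0.3575, ΔT' = 1.31/(1−0.3575) = 2.0389 K.
Change = 2.0389 − 1.6324 = 0.41 K.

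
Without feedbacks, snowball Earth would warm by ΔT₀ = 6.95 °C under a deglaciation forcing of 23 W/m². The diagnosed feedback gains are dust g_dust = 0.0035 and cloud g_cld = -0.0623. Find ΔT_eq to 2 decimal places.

6.56 °C

Total gain g = 0.0035 − 0.0623 = -0.0588.
Amplification A = 1/(1 + 0.0588) = 0.9445.
ΔT = 6.95 × 0.9445 = 6.56 °C.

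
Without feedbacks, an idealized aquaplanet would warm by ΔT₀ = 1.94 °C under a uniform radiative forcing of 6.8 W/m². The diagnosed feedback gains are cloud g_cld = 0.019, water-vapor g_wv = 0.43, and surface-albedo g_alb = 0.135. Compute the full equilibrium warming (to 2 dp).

4.66 °C

Total gain g = 0.019 + 0.43 + 0.135 = 0.584.
Amplification A = 1/(1 − 0.584) = 2.404.
ΔT = 1.94 × 2.404 = 4.66 °C.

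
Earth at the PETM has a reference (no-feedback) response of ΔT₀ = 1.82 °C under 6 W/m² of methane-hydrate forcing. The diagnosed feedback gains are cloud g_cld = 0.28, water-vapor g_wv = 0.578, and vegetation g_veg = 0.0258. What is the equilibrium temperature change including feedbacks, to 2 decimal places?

15.66 °C

Total gain g = 0.28 + 0.578 + 0.0258 = 0.8838.
Amplification A = 1/(1 − 0.8838) = 8.606.
ΔT = 1.82 × 8.606 = 15.66 °C.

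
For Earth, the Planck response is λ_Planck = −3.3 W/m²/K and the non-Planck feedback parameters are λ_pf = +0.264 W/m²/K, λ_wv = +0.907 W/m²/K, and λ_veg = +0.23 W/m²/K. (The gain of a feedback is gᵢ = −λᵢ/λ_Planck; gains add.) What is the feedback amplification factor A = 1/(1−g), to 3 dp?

1.738

Convert to gains: g_pf = 0.264/3.3 = 0.08; g_wv = 0.907/3.3 = 0.2748; g_veg = 0.23/3.3 = 0.0697.
Total gain g = 0.4245.
A = 1/(1 − 0.4245) = 1.738.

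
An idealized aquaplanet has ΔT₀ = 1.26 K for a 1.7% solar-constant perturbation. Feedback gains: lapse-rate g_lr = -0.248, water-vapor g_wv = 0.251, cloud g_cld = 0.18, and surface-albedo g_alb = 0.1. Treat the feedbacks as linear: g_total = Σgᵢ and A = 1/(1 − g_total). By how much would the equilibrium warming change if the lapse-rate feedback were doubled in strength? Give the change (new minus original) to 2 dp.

Original: g = 0.283, ΔT = 1.26/(1−0.283) = 1.7573 K.
With doubled lapse-rate: g' = 0.035, ΔT' = 1.26/(1−0.035) = 1.3057 K.
Change = 1.3057 − 1.7573 = -0.45 K.

-0.45 K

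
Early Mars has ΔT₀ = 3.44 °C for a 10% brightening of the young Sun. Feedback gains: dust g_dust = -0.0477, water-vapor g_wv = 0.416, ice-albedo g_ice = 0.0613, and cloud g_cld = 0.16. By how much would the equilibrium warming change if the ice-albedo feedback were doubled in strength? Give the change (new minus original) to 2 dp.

Original: g = 0.5896, ΔT = 3.44/(1−0.5896) = 8.3821 °C.
With doubled ice-albedo: g' = 0.6509, ΔT' = 3.44/(1−0.6509) = 9.8539 °C.
Change = 9.8539 − 8.3821 = 1.47 °C.

1.47 °C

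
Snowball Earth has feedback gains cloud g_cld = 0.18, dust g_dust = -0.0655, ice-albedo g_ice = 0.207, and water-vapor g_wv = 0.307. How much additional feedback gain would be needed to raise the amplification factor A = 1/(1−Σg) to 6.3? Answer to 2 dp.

Current total gain = 0.6285.
Target gain for A = 6.3: g* = 1 − 1/6.3 = 0.8413.
Additional gain needed = 0.8413 − 0.6285 = 0.21.

0.21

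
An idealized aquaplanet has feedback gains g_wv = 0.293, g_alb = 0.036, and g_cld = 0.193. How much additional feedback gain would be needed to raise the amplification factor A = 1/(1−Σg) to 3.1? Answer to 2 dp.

0.16

Current total gain = 0.522.
Target gain for A = 3.1: g* = 1 − 1/3.1 = 0.6774.
Additional gain needed = 0.6774 − 0.522 = 0.16.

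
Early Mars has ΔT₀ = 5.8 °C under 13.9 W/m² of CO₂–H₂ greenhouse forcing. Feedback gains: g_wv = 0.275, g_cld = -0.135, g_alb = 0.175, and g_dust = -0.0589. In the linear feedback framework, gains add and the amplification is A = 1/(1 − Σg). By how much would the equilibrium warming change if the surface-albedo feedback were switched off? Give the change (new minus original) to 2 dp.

Original: g = 0.2561, ΔT = 5.8/(1−0.2561) = 7.7967 °C.
Without surface-albedo: g' = 0.0811, ΔT' = 5.8/(1−0.0811) = 6.3119 °C.
Change = 6.3119 − 7.7967 = -1.48 °C.

-1.48 °C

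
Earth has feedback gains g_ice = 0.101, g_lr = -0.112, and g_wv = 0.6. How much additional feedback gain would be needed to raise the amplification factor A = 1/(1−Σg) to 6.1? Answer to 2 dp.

Current total gain = 0.589.
Target gain for A = 6.1: g* = 1 − 1/6.1 = 0.8361.
Additional gain needed = 0.8361 − 0.589 = 0.25.

0.25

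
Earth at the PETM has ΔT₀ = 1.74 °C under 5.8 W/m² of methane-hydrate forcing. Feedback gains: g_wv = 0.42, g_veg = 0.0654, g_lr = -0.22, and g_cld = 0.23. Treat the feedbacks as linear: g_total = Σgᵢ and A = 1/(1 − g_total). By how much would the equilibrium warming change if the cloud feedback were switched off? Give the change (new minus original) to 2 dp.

-1.08 °C

Original: g = 0.4954, ΔT = 1.74/(1−0.4954) = 3.4483 °C.
Without cloud: g' = 0.2654, ΔT' = 1.74/(1−0.2654) = 2.3686 °C.
Change = 2.3686 − 3.4483 = -1.08 °C.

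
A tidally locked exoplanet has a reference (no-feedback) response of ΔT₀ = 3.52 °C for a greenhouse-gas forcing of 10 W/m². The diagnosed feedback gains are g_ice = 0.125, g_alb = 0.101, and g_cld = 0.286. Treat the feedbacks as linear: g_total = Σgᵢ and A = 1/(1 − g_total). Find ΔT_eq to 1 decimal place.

Total gain g = 0.125 + 0.101 + 0.286 = 0.512.
Amplification A = 1/(1 − 0.512) = 2.049.
ΔT = 3.52 × 2.049 = 7.2 °C.

7.2 °C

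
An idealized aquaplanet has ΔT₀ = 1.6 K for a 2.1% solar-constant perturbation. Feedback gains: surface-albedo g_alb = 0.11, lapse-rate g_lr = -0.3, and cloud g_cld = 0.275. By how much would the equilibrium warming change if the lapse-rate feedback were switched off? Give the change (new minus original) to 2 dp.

0.85 K

Original: g = 0.085, ΔT = 1.6/(1−0.085) = 1.7486 K.
Without lapse-rate: g' = 0.385, ΔT' = 1.6/(1−0.385) = 2.6016 K.
Change = 2.6016 − 1.7486 = 0.85 K.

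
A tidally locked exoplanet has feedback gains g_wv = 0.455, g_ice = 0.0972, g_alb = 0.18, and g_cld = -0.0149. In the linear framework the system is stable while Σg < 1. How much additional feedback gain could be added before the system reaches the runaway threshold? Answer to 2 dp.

Current total gain = 0.455 + 0.0972 + 0.18 − 0.0149 = 0.7173.
Margin to runaway = 1 − 0.7173 = 0.28.

0.28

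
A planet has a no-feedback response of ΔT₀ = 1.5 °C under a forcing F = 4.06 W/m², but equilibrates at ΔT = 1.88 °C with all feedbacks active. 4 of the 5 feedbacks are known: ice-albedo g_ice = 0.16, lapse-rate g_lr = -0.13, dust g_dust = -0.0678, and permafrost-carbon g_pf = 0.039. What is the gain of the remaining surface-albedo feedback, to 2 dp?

0.20

Amplification A = ΔT/ΔT₀ = 1.88/1.5 = 1.253.
Total gain g = 1 − 1/A = 1 − 1/1.253 = 0.2019.
Known gains sum to 0.16 − 0.13 − 0.0678 + 0.039 = 0.0012.
g_alb = 0.2019 − 0.0012 = 0.20.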